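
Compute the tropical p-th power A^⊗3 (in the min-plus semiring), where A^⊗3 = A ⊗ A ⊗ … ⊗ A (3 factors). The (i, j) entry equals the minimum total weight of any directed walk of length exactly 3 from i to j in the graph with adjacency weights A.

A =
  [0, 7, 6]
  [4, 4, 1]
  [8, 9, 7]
A^⊗3 =
  [0, 7, 6]
  [4, 11, 9]
  [8, 15, 14]

Each entry (A^⊗3)_ij equals the minimum over all length-3 walks i = v_0 → v_1 → … → v_3 = j of Σ_t A[v_t][v_{t+1}]. For example, for (i, j) = (0, 2) we minimise over 9 possible intermediate vertex sequences; the minimum is 6, attained along the walk 0 → 0 → 0 → 2.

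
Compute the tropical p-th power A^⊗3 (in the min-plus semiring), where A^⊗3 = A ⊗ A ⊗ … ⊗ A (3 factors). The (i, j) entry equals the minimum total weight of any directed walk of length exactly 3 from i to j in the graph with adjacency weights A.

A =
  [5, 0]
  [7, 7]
A^⊗3 =
  [12, 7]
  [14, 12]

Each entry (A^⊗3)_ij equals the minimum over all length-3 walks i = v_0 → v_1 → … → v_3 = j of Σ_t A[v_t][v_{t+1}]. For example, for (i, j) = (0, 1) we minimise over 4 possible intermediate vertex sequences; the minimum is 7, attained along the walk 0 → 1 → 0 → 1.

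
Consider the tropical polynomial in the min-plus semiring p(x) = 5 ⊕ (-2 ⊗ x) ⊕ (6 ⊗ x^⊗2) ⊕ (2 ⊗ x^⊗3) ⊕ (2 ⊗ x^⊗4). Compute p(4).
p(4) = 2

A tropical monomial a ⊗ x^⊗i evaluates to a + i · x. Evaluating each term at x = 4:
  Term 0 contributes 5 + 0 · 4 = 5
  Term 1 contributes -2 + 1 · 4 = 2
  Term 2 contributes 6 + 2 · 4 = 14
  Term 3 contributes 2 + 3 · 4 = 14
  Term 4 contributes 2 + 4 · 4 = 18
p(4) = ⊕ of these = min[5, 2, 14, 14, 18] = 2.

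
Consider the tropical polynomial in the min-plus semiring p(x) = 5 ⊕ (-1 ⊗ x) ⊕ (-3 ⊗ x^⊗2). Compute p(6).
p(6) = 5

A tropical monomial a ⊗ x^⊗i evaluates to a + i · x. Evaluating each term at x = 6:
  Term 0 contributes 5 + 0 · 6 = 5
  Term 1 contributes -1 + 1 · 6 = 5
  Term 2 contributes -3 + 2 · 6 = 9
p(6) = ⊕ of these = min[5, 5, 9] = 5.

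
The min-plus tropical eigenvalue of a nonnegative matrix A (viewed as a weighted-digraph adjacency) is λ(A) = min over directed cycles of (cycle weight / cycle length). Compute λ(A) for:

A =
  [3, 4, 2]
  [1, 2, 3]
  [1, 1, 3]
λ(A) = 4/3

Enumerate directed cycles and compute their means (weight / length). Sample:
  cycle 0 → 0: weight = 3, length = 1, mean = 3/1 ≈ 3.000
  cycle 1 → 1: weight = 2, length = 1, mean = 2/1 ≈ 2.000
  cycle 2 → 2: weight = 3, length = 1, mean = 3/1 ≈ 3.000
  cycle 0 → 1 → 0: weight = 5, length = 2, mean = 5/2 ≈ 2.500
  cycle 0 → 2 → 0: weight = 3, length = 2, mean = 3/2 ≈ 1.500
  cycle 1 → 0 → 1: weight = 5, length = 2, mean = 5/2 ≈ 2.500
Minimum mean = 1.333, attained e.g. along the cycle 0 → 2 → 1 → 0 with weight 4 and length 3. So λ(A) = 4/3 = 4/3.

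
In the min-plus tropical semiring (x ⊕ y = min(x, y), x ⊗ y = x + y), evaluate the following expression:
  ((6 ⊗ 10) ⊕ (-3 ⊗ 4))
((6 ⊗ 10) ⊕ (-3 ⊗ 4)) = 1

Expand innermost to outermost. Recall ⊕ takes the minimum of its arguments and ⊗ takes their sum. Working out the expression ((6 ⊗ 10) ⊕ (-3 ⊗ 4)) gives 1.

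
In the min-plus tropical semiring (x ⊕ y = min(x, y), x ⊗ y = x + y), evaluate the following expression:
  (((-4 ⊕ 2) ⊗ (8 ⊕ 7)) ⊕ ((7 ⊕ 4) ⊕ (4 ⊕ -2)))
(((-4 ⊕ 2) ⊗ (8 ⊕ 7)) ⊕ ((7 ⊕ 4) ⊕ (4 ⊕ -2))) = -2

Expand innermost to outermost. Recall ⊕ takes the minimum of its arguments and ⊗ takes their sum. Working out the expression (((-4 ⊕ 2) ⊗ (8 ⊕ 7)) ⊕ ((7 ⊕ 4) ⊕ (4 ⊕ -2))) gives -2.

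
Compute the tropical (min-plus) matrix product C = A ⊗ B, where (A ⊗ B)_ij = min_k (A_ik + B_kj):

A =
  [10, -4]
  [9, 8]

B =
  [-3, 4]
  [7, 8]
A ⊗ B =
  [3, 4]
  [6, 13]

Apply the min-plus product entry-by-entry:
  C[0][0] = min over k of (A[0][0] + B[0][0] = 10 + -3 = 7, A[0][1] + B[1][0] = -4 + 7 = 3) = 3 (attained at k = 1)
  C[0][1] = min over k of (A[0][0] + B[0][1] = 10 + 4 = 14, A[0][1] + B[1][1] = -4 + 8 = 4) = 4 (attained at k = 1)
  C[1][0] = min over k of (A[1][0] + B[0][0] = 9 + -3 = 6, A[1][1] + B[1][0] = 8 + 7 = 15) = 6 (attained at k = 0)
  C[1][1] = min over k of (A[1][0] + B[0][1] = 9 + 4 = 13, A[1][1] + B[1][1] = 8 + 8 = 16) = 13 (attained at k = 0)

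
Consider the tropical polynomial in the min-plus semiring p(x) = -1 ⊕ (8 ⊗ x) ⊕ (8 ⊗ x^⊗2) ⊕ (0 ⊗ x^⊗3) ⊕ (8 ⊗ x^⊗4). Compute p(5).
p(5) = -1

A tropical monomial a ⊗ x^⊗i evaluates to a + i · x. Evaluating each term at x = 5:
  Term 0 contributes -1 + 0 · 5 = -1
  Term 1 contributes 8 + 1 · 5 = 13
  Term 2 contributes 8 + 2 · 5 = 18
  Term 3 contributes 0 + 3 · 5 = 15
  Term 4 contributes 8 + 4 · 5 = 28
p(5) = ⊕ of these = min[-1, 13, 18, 15, 28] = -1.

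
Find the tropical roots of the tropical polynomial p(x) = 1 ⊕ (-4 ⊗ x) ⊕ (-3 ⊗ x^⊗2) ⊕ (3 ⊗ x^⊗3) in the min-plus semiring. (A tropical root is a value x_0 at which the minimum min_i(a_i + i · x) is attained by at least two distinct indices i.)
Roots: {-6, -1, 5}

Each tropical root is a break point of the lower envelope of the lines y = a_i + i · x (there are 4 lines, with slopes 0, 1, ..., 3). Only the lines that attain the minimum somewhere contribute to roots; other lines are dominated. Here the surviving (envelope) indices are i = 3, i = 2, i = 1, i = 0.
Intersections between consecutive envelope lines give the roots: for adjacent envelope indices i < j the intersection is x = (a_i − a_j) / (j − i). Reading off the sorted break points: {-6, -1, 5}.
Verification: at each break x_0, at least two indices attain the minimum of min_i(a_i + i · x_0).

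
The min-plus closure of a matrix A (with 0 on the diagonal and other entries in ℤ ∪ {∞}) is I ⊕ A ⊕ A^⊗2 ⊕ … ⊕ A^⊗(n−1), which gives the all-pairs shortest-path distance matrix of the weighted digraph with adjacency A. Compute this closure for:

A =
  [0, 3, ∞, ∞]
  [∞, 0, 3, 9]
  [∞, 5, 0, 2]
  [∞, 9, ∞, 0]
Closure =
  [0, 3, 6, 8]
  [∞, 0, 3, 5]
  [∞, 5, 0, 2]
  [∞, 9, 12, 0]

This is the Floyd-Warshall all-pairs shortest-path computation. For each intermediate vertex k = 0, 1, …, 3, update dist[i][j] ← min(dist[i][j], dist[i][k] + dist[k][j]). The final matrix gives, for each (i, j), the minimum total weight of any directed path from i to j (possibly empty when i = j).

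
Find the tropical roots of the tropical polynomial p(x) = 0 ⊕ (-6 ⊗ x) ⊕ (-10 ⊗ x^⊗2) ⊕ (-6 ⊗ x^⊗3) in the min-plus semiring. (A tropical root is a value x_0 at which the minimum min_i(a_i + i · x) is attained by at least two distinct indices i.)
Roots: {-4, 4, 6}

Each tropical root is a break point of the lower envelope of the lines y = a_i + i · x (there are 4 lines, with slopes 0, 1, ..., 3). Only the lines that attain the minimum somewhere contribute to roots; other lines are dominated. Here the surviving (envelope) indices are i = 3, i = 2, i = 1, i = 0.
Intersections between consecutive envelope lines give the roots: for adjacent envelope indices i < j the intersection is x = (a_i − a_j) / (j − i). Reading off the sorted break points: {-4, 4, 6}.
Verification: at each break x_0, at least two indices attain the minimum of min_i(a_i + i · x_0).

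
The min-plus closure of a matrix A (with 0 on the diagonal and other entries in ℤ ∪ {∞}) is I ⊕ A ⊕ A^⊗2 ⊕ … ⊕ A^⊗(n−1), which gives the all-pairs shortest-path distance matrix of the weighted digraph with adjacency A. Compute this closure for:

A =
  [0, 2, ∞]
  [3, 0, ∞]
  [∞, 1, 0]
Closure =
  [0, 2, ∞]
  [3, 0, ∞]
  [4, 1, 0]

This is the Floyd-Warshall all-pairs shortest-path computation. For each intermediate vertex k = 0, 1, …, 2, update dist[i][j] ← min(dist[i][j], dist[i][k] + dist[k][j]). The final matrix gives, for each (i, j), the minimum total weight of any directed path from i to j (possibly empty when i = j).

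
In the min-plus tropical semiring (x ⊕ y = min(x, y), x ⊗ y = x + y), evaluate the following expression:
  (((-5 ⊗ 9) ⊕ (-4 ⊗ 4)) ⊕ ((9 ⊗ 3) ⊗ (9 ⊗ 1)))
(((-5 ⊗ 9) ⊕ (-4 ⊗ 4)) ⊕ ((9 ⊗ 3) ⊗ (9 ⊗ 1))) = 0

Expand innermost to outermost. Recall ⊕ takes the minimum of its arguments and ⊗ takes their sum. Working out the expression (((-5 ⊗ 9) ⊕ (-4 ⊗ 4)) ⊕ ((9 ⊗ 3) ⊗ (9 ⊗ 1))) gives 0.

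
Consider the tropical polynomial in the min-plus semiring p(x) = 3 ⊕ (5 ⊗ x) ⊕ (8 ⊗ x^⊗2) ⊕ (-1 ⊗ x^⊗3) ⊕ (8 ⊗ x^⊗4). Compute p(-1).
p(-1) = -4

A tropical monomial a ⊗ x^⊗i evaluates to a + i · x. Evaluating each term at x = -1:
  Term 0 contributes 3 + 0 · -1 = 3
  Term 1 contributes 5 + 1 · -1 = 4
  Term 2 contributes 8 + 2 · -1 = 6
  Term 3 contributes -1 + 3 · -1 = -4
  Term 4 contributes 8 + 4 · -1 = 4
p(-1) = ⊕ of these = min[3, 4, 6, -4, 4] = -4.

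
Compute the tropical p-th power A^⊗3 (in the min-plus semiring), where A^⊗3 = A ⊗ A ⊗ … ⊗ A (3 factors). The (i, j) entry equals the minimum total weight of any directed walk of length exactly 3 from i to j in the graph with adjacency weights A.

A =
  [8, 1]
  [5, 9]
A^⊗3 =
  [14, 7]
  [11, 14]

Each entry (A^⊗3)_ij equals the minimum over all length-3 walks i = v_0 → v_1 → … → v_3 = j of Σ_t A[v_t][v_{t+1}]. For example, for (i, j) = (0, 1) we minimise over 4 possible intermediate vertex sequences; the minimum is 7, attained along the walk 0 → 1 → 0 → 1.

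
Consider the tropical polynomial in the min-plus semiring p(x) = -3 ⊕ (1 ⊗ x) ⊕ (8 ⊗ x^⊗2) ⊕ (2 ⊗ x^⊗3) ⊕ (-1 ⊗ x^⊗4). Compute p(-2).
p(-2) = -9

A tropical monomial a ⊗ x^⊗i evaluates to a + i · x. Evaluating each term at x = -2:
  Term 0 contributes -3 + 0 · -2 = -3
  Term 1 contributes 1 + 1 · -2 = -1
  Term 2 contributes 8 + 2 · -2 = 4
  Term 3 contributes 2 + 3 · -2 = -4
  Term 4 contributes -1 + 4 · -2 = -9
p(-2) = ⊕ of these = min[-3, -1, 4, -4, -9] = -9.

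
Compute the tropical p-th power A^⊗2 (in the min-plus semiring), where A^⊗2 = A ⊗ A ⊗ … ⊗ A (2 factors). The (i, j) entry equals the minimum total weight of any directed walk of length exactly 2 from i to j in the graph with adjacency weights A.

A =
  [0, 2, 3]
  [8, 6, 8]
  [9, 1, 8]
A^⊗2 =
  [0, 2, 3]
  [8, 9, 11]
  [9, 7, 9]

Each entry (A^⊗2)_ij equals the minimum over all length-2 walks i = v_0 → v_1 → … → v_2 = j of Σ_t A[v_t][v_{t+1}]. For example, for (i, j) = (0, 2) we minimise over 3 possible intermediate vertex sequences; the minimum is 3, attained along the walk 0 → 0 → 2.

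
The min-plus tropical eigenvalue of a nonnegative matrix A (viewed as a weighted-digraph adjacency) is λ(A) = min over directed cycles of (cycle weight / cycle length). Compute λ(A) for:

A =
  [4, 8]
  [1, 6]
λ(A) = 4

Enumerate directed cycles and compute their means (weight / length). Sample:
  cycle 0 → 0: weight = 4, length = 1, mean = 4/1 ≈ 4.000
  cycle 1 → 1: weight = 6, length = 1, mean = 6/1 ≈ 6.000
  cycle 0 → 1 → 0: weight = 9, length = 2, mean = 9/2 ≈ 4.500
  cycle 1 → 0 → 1: weight = 9, length = 2, mean = 9/2 ≈ 4.500
Minimum mean = 4.000, attained e.g. along the cycle 0 → 0 with weight 4 and length 1. So λ(A) = 4/1 = 4.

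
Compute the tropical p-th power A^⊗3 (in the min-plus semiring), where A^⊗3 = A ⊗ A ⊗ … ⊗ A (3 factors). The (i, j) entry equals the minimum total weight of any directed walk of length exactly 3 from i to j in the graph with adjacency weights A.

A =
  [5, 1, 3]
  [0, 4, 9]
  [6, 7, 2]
A^⊗3 =
  [5, 2, 4]
  [1, 5, 5]
  [7, 8, 6]

Each entry (A^⊗3)_ij equals the minimum over all length-3 walks i = v_0 → v_1 → … → v_3 = j of Σ_t A[v_t][v_{t+1}]. For example, for (i, j) = (0, 2) we minimise over 9 possible intermediate vertex sequences; the minimum is 4, attained along the walk 0 → 1 → 0 → 2.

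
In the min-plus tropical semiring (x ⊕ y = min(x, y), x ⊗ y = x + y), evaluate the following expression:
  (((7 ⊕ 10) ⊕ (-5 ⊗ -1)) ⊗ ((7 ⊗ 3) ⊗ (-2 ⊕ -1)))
(((7 ⊕ 10) ⊕ (-5 ⊗ -1)) ⊗ ((7 ⊗ 3) ⊗ (-2 ⊕ -1))) = 2

Expand innermost to outermost. Recall ⊕ takes the minimum of its arguments and ⊗ takes their sum. Working out the expression (((7 ⊕ 10) ⊕ (-5 ⊗ -1)) ⊗ ((7 ⊗ 3) ⊗ (-2 ⊕ -1))) gives 2.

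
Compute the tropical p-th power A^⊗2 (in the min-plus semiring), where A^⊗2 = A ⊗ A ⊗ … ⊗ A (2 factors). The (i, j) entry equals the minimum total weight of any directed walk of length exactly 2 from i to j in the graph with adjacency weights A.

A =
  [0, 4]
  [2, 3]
A^⊗2 =
  [0, 4]
  [2, 6]

Each entry (A^⊗2)_ij equals the minimum over all length-2 walks i = v_0 → v_1 → … → v_2 = j of Σ_t A[v_t][v_{t+1}]. For example, for (i, j) = (0, 1) we minimise over 2 possible intermediate vertex sequences; the minimum is 4, attained along the walk 0 → 0 → 1.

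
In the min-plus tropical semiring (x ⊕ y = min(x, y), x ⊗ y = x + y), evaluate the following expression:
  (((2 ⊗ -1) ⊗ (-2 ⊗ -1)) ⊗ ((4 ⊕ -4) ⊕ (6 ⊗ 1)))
(((2 ⊗ -1) ⊗ (-2 ⊗ -1)) ⊗ ((4 ⊕ -4) ⊕ (6 ⊗ 1))) = -6

Expand innermost to outermost. Recall ⊕ takes the minimum of its arguments and ⊗ takes their sum. Working out the expression (((2 ⊗ -1) ⊗ (-2 ⊗ -1)) ⊗ ((4 ⊕ -4) ⊕ (6 ⊗ 1))) gives -6.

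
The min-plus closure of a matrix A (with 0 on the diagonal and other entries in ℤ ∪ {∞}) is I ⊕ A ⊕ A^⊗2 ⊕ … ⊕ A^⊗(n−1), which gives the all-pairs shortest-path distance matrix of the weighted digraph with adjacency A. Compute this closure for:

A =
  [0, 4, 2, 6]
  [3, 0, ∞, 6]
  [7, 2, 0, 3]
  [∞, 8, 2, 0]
Closure =
  [0, 4, 2, 5]
  [3, 0, 5, 6]
  [5, 2, 0, 3]
  [7, 4, 2, 0]

This is the Floyd-Warshall all-pairs shortest-path computation. For each intermediate vertex k = 0, 1, …, 3, update dist[i][j] ← min(dist[i][j], dist[i][k] + dist[k][j]). The final matrix gives, for each (i, j), the minimum total weight of any directed path from i to j (possibly empty when i = j).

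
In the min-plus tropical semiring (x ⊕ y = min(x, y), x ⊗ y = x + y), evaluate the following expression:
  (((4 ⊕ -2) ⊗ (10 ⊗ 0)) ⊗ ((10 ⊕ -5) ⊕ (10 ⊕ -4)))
(((4 ⊕ -2) ⊗ (10 ⊗ 0)) ⊗ ((10 ⊕ -5) ⊕ (10 ⊕ -4))) = 3

Expand innermost to outermost. Recall ⊕ takes the minimum of its arguments and ⊗ takes their sum. Working out the expression (((4 ⊕ -2) ⊗ (10 ⊗ 0)) ⊗ ((10 ⊕ -5) ⊕ (10 ⊕ -4))) gives 3.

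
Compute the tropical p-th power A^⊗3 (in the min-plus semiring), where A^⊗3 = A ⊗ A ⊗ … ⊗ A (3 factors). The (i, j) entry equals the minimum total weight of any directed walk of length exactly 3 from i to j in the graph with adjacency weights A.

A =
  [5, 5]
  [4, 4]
A^⊗3 =
  [13, 13]
  [12, 12]

Each entry (A^⊗3)_ij equals the minimum over all length-3 walks i = v_0 → v_1 → … → v_3 = j of Σ_t A[v_t][v_{t+1}]. For example, for (i, j) = (0, 1) we minimise over 4 possible intermediate vertex sequences; the minimum is 13, attained along the walk 0 → 1 → 1 → 1.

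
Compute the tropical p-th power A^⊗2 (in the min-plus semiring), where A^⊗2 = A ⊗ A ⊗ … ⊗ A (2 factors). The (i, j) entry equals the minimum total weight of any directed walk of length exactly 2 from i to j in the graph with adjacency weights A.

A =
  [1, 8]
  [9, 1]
A^⊗2 =
  [2, 9]
  [10, 2]

Each entry (A^⊗2)_ij equals the minimum over all length-2 walks i = v_0 → v_1 → … → v_2 = j of Σ_t A[v_t][v_{t+1}]. For example, for (i, j) = (0, 1) we minimise over 2 possible intermediate vertex sequences; the minimum is 9, attained along the walk 0 → 0 → 1.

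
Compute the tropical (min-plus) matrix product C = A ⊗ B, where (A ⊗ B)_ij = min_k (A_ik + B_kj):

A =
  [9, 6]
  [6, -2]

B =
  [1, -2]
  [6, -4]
A ⊗ B =
  [10, 2]
  [4, -6]

Apply the min-plus product entry-by-entry:
  C[0][0] = min over k of (A[0][0] + B[0][0] = 9 + 1 = 10, A[0][1] + B[1][0] = 6 + 6 = 12) = 10 (attained at k = 0)
  C[0][1] = min over k of (A[0][0] + B[0][1] = 9 + -2 = 7, A[0][1] + B[1][1] = 6 + -4 = 2) = 2 (attained at k = 1)
  C[1][0] = min over k of (A[1][0] + B[0][0] = 6 + 1 = 7, A[1][1] + B[1][0] = -2 + 6 = 4) = 4 (attained at k = 1)
  C[1][1] = min over k of (A[1][0] + B[0][1] = 6 + -2 = 4, A[1][1] + B[1][1] = -2 + -4 = -6) = -6 (attained at k = 1)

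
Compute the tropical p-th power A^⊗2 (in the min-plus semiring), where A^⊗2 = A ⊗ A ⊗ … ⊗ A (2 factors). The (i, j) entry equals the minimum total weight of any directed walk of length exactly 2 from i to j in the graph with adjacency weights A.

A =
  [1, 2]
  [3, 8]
A^⊗2 =
  [2, 3]
  [4, 5]

Each entry (A^⊗2)_ij equals the minimum over all length-2 walks i = v_0 → v_1 → … → v_2 = j of Σ_t A[v_t][v_{t+1}]. For example, for (i, j) = (0, 1) we minimise over 2 possible intermediate vertex sequences; the minimum is 3, attained along the walk 0 → 0 → 1.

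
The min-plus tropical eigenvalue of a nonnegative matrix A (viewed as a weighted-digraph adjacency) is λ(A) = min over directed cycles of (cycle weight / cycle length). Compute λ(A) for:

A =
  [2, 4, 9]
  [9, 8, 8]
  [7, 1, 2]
λ(A) = 2

Enumerate directed cycles and compute their means (weight / length). Sample:
  cycle 0 → 0: weight = 2, length = 1, mean = 2/1 ≈ 2.000
  cycle 1 → 1: weight = 8, length = 1, mean = 8/1 ≈ 8.000
  cycle 2 → 2: weight = 2, length = 1, mean = 2/1 ≈ 2.000
  cycle 0 → 1 → 0: weight = 13, length = 2, mean = 13/2 ≈ 6.500
  cycle 0 → 2 → 0: weight = 16, length = 2, mean = 16/2 ≈ 8.000
  cycle 1 → 0 → 1: weight = 13, length = 2, mean = 13/2 ≈ 6.500
Minimum mean = 2.000, attained e.g. along the cycle 0 → 0 with weight 2 and length 1. So λ(A) = 2/1 = 2.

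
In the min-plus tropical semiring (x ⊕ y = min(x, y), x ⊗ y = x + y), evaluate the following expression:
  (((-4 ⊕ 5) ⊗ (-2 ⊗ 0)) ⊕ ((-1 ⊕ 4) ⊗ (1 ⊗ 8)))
(((-4 ⊕ 5) ⊗ (-2 ⊗ 0)) ⊕ ((-1 ⊕ 4) ⊗ (1 ⊗ 8))) = -6

Expand innermost to outermost. Recall ⊕ takes the minimum of its arguments and ⊗ takes their sum. Working out the expression (((-4 ⊕ 5) ⊗ (-2 ⊗ 0)) ⊕ ((-1 ⊕ 4) ⊗ (1 ⊗ 8))) gives -6.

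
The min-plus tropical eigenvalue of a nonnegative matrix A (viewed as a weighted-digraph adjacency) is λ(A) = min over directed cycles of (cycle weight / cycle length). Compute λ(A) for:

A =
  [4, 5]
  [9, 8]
λ(A) = 4

Enumerate directed cycles and compute their means (weight / length). Sample:
  cycle 0 → 0: weight = 4, length = 1, mean = 4/1 ≈ 4.000
  cycle 1 → 1: weight = 8, length = 1, mean = 8/1 ≈ 8.000
  cycle 0 → 1 → 0: weight = 14, length = 2, mean = 14/2 ≈ 7.000
  cycle 1 → 0 → 1: weight = 14, length = 2, mean = 14/2 ≈ 7.000
Minimum mean = 4.000, attained e.g. along the cycle 0 → 0 with weight 4 and length 1. So λ(A) = 4/1 = 4.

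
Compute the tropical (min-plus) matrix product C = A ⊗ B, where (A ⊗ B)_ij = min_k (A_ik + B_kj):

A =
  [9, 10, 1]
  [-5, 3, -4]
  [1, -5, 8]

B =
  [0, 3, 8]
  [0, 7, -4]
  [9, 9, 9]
A ⊗ B =
  [9, 10, 6]
  [-5, -2, -1]
  [-5, 2, -9]

Apply the min-plus product entry-by-entry:
  C[0][0] = min over k of (A[0][0] + B[0][0] = 9 + 0 = 9, A[0][1] + B[1][0] = 10 + 0 = 10, A[0][2] + B[2][0] = 1 + 9 = 10) = 9 (attained at k = 0)
  C[0][1] = min over k of (A[0][0] + B[0][1] = 9 + 3 = 12, A[0][1] + B[1][1] = 10 + 7 = 17, A[0][2] + B[2][1] = 1 + 9 = 10) = 10 (attained at k = 2)
  C[0][2] = min over k of (A[0][0] + B[0][2] = 9 + 8 = 17, A[0][1] + B[1][2] = 10 + -4 = 6, A[0][2] + B[2][2] = 1 + 9 = 10) = 6 (attained at k = 1)
  C[1][0] = min over k of (A[1][0] + B[0][0] = -5 + 0 = -5, A[1][1] + B[1][0] = 3 + 0 = 3, A[1][2] + B[2][0] = -4 + 9 = 5) = -5 (attained at k = 0)
  C[1][1] = min over k of (A[1][0] + B[0][1] = -5 + 3 = -2, A[1][1] + B[1][1] = 3 + 7 = 10, A[1][2] + B[2][1] = -4 + 9 = 5) = -2 (attained at k = 0)
  C[1][2] = min over k of (A[1][0] + B[0][2] = -5 + 8 = 3, A[1][1] + B[1][2] = 3 + -4 = -1, A[1][2] + B[2][2] = -4 + 9 = 5) = -1 (attained at k = 1)
  C[2][0] = min over k of (A[2][0] + B[0][0] = 1 + 0 = 1, A[2][1] + B[1][0] = -5 + 0 = -5, A[2][2] + B[2][0] = 8 + 9 = 17) = -5 (attained at k = 1)
  C[2][1] = min over k of (A[2][0] + B[0][1] = 1 + 3 = 4, A[2][1] + B[1][1] = -5 + 7 = 2, A[2][2] + B[2][1] = 8 + 9 = 17) = 2 (attained at k = 1)
  C[2][2] = min over k of (A[2][0] + B[0][2] = 1 + 8 = 9, A[2][1] + B[1][2] = -5 + -4 = -9, A[2][2] + B[2][2] = 8 + 9 = 17) = -9 (attained at k = 1)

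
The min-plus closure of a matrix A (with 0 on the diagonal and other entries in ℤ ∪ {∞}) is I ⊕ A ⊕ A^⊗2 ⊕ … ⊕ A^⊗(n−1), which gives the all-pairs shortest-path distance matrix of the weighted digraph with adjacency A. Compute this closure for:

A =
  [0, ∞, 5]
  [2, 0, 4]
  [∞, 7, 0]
Closure =
  [0, 12, 5]
  [2, 0, 4]
  [9, 7, 0]

This is the Floyd-Warshall all-pairs shortest-path computation. For each intermediate vertex k = 0, 1, …, 2, update dist[i][j] ← min(dist[i][j], dist[i][k] + dist[k][j]). The final matrix gives, for each (i, j), the minimum total weight of any directed path from i to j (possibly empty when i = j).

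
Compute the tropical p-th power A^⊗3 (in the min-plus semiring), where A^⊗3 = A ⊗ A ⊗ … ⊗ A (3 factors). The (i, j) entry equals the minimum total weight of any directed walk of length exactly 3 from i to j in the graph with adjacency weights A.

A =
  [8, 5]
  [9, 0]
A^⊗3 =
  [14, 5]
  [9, 0]

Each entry (A^⊗3)_ij equals the minimum over all length-3 walks i = v_0 → v_1 → … → v_3 = j of Σ_t A[v_t][v_{t+1}]. For example, for (i, j) = (0, 1) we minimise over 4 possible intermediate vertex sequences; the minimum is 5, attained along the walk 0 → 1 → 1 → 1.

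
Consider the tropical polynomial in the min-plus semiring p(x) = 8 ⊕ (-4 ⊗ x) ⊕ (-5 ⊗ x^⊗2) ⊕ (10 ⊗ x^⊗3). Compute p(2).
p(2) = -2

A tropical monomial a ⊗ x^⊗i evaluates to a + i · x. Evaluating each term at x = 2:
  Term 0 contributes 8 + 0 · 2 = 8
  Term 1 contributes -4 + 1 · 2 = -2
  Term 2 contributes -5 + 2 · 2 = -1
  Term 3 contributes 10 + 3 · 2 = 16
p(2) = ⊕ of these = min[8, -2, -1, 16] = -2.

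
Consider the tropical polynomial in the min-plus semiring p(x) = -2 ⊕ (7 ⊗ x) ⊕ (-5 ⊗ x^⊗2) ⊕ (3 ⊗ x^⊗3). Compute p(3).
p(3) = -2

A tropical monomial a ⊗ x^⊗i evaluates to a + i · x. Evaluating each term at x = 3:
  Term 0 contributes -2 + 0 · 3 = -2
  Term 1 contributes 7 + 1 · 3 = 10
  Term 2 contributes -5 + 2 · 3 = 1
  Term 3 contributes 3 + 3 · 3 = 12
p(3) = ⊕ of these = min[-2, 10, 1, 12] = -2.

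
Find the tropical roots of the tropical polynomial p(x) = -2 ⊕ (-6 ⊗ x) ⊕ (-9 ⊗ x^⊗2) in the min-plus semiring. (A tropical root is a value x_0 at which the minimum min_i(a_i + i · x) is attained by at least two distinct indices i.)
Roots: {3, 4}

Each tropical root is a break point of the lower envelope of the lines y = a_i + i · x (there are 3 lines, with slopes 0, 1, ..., 2). Only the lines that attain the minimum somewhere contribute to roots; other lines are dominated. Here the surviving (envelope) indices are i = 2, i = 1, i = 0.
Intersections between consecutive envelope lines give the roots: for adjacent envelope indices i < j the intersection is x = (a_i − a_j) / (j − i). Reading off the sorted break points: {3, 4}.
Verification: at each break x_0, at least two indices attain the minimum of min_i(a_i + i · x_0).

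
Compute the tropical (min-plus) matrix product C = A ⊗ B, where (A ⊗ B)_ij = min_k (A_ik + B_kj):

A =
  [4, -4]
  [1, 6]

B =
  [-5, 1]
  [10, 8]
A ⊗ B =
  [-1, 4]
  [-4, 2]

Apply the min-plus product entry-by-entry:
  C[0][0] = min over k of (A[0][0] + B[0][0] = 4 + -5 = -1, A[0][1] + B[1][0] = -4 + 10 = 6) = -1 (attained at k = 0)
  C[0][1] = min over k of (A[0][0] + B[0][1] = 4 + 1 = 5, A[0][1] + B[1][1] = -4 + 8 = 4) = 4 (attained at k = 1)
  C[1][0] = min over k of (A[1][0] + B[0][0] = 1 + -5 = -4, A[1][1] + B[1][0] = 6 + 10 = 16) = -4 (attained at k = 0)
  C[1][1] = min over k of (A[1][0] + B[0][1] = 1 + 1 = 2, A[1][1] + B[1][1] = 6 + 8 = 14) = 2 (attained at k = 0)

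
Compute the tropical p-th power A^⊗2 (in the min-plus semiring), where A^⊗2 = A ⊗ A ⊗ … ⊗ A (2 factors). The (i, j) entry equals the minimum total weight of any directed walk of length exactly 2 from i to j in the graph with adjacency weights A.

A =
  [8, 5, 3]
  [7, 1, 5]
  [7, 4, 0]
A^⊗2 =
  [10, 6, 3]
  [8, 2, 5]
  [7, 4, 0]

Each entry (A^⊗2)_ij equals the minimum over all length-2 walks i = v_0 → v_1 → … → v_2 = j of Σ_t A[v_t][v_{t+1}]. For example, for (i, j) = (0, 2) we minimise over 3 possible intermediate vertex sequences; the minimum is 3, attained along the walk 0 → 2 → 2.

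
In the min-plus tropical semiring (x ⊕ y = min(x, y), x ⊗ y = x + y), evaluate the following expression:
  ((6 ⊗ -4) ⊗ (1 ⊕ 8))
((6 ⊗ -4) ⊗ (1 ⊕ 8)) = 3

Expand innermost to outermost. Recall ⊕ takes the minimum of its arguments and ⊗ takes their sum. Working out the expression ((6 ⊗ -4) ⊗ (1 ⊕ 8)) gives 3.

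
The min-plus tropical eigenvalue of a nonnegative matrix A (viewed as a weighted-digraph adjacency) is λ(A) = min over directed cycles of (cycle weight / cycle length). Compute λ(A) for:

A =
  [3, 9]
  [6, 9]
λ(A) = 3

Enumerate directed cycles and compute their means (weight / length). Sample:
  cycle 0 → 0: weight = 3, length = 1, mean = 3/1 ≈ 3.000
  cycle 1 → 1: weight = 9, length = 1, mean = 9/1 ≈ 9.000
  cycle 0 → 1 → 0: weight = 15, length = 2, mean = 15/2 ≈ 7.500
  cycle 1 → 0 → 1: weight = 15, length = 2, mean = 15/2 ≈ 7.500
Minimum mean = 3.000, attained e.g. along the cycle 0 → 0 with weight 3 and length 1. So λ(A) = 3/1 = 3.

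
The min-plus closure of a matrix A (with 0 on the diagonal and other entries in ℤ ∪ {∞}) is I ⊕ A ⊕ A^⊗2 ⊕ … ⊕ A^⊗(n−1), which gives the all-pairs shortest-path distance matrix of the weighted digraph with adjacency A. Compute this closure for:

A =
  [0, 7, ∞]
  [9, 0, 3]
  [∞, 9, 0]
Closure =
  [0, 7, 10]
  [9, 0, 3]
  [18, 9, 0]

This is the Floyd-Warshall all-pairs shortest-path computation. For each intermediate vertex k = 0, 1, …, 2, update dist[i][j] ← min(dist[i][j], dist[i][k] + dist[k][j]). The final matrix gives, for each (i, j), the minimum total weight of any directed path from i to j (possibly empty when i = j).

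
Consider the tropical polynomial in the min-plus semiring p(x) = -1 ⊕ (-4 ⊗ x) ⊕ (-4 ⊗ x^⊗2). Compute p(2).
p(2) = -2

A tropical monomial a ⊗ x^⊗i evaluates to a + i · x. Evaluating each term at x = 2:
  Term 0 contributes -1 + 0 · 2 = -1
  Term 1 contributes -4 + 1 · 2 = -2
  Term 2 contributes -4 + 2 · 2 = 0
p(2) = ⊕ of these = min[-1, -2, 0] = -2.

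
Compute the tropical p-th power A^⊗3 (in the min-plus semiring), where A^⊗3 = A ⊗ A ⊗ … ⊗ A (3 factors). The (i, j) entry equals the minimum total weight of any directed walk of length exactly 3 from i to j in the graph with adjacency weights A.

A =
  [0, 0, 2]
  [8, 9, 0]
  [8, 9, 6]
A^⊗3 =
  [0, 0, 0]
  [8, 8, 8]
  [8, 8, 8]

Each entry (A^⊗3)_ij equals the minimum over all length-3 walks i = v_0 → v_1 → … → v_3 = j of Σ_t A[v_t][v_{t+1}]. For example, for (i, j) = (0, 2) we minimise over 9 possible intermediate vertex sequences; the minimum is 0, attained along the walk 0 → 0 → 1 → 2.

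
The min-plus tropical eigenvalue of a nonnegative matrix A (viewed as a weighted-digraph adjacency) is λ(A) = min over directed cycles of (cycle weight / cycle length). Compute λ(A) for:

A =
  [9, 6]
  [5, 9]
λ(A) = 11/2

Enumerate directed cycles and compute their means (weight / length). Sample:
  cycle 0 → 0: weight = 9, length = 1, mean = 9/1 ≈ 9.000
  cycle 1 → 1: weight = 9, length = 1, mean = 9/1 ≈ 9.000
  cycle 0 → 1 → 0: weight = 11, length = 2, mean = 11/2 ≈ 5.500
  cycle 1 → 0 → 1: weight = 11, length = 2, mean = 11/2 ≈ 5.500
Minimum mean = 5.500, attained e.g. along the cycle 0 → 1 → 0 with weight 11 and length 2. So λ(A) = 11/2 = 11/2.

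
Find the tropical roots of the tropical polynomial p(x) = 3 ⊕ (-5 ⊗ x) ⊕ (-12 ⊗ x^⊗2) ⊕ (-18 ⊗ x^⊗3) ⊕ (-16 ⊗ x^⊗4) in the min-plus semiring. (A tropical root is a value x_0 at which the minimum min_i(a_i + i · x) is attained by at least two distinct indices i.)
Roots: {-2, 6, 7, 8}

Each tropical root is a break point of the lower envelope of the lines y = a_i + i · x (there are 5 lines, with slopes 0, 1, ..., 4). Only the lines that attain the minimum somewhere contribute to roots; other lines are dominated. Here the surviving (envelope) indices are i = 4, i = 3, i = 2, i = 1, i = 0.
Intersections between consecutive envelope lines give the roots: for adjacent envelope indices i < j the intersection is x = (a_i − a_j) / (j − i). Reading off the sorted break points: {-2, 6, 7, 8}.
Verification: at each break x_0, at least two indices attain the minimum of min_i(a_i + i · x_0).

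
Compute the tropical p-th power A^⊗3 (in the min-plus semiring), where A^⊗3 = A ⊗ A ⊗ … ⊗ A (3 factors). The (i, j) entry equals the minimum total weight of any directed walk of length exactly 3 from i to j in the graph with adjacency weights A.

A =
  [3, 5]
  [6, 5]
A^⊗3 =
  [9, 11]
  [12, 14]

Each entry (A^⊗3)_ij equals the minimum over all length-3 walks i = v_0 → v_1 → … → v_3 = j of Σ_t A[v_t][v_{t+1}]. For example, for (i, j) = (0, 1) we minimise over 4 possible intermediate vertex sequences; the minimum is 11, attained along the walk 0 → 0 → 0 → 1.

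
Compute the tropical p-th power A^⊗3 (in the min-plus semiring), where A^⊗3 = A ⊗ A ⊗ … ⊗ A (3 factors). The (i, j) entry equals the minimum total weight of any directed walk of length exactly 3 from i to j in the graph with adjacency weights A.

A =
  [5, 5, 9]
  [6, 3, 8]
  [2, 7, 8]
A^⊗3 =
  [14, 11, 16]
  [12, 9, 14]
  [12, 10, 15]

Each entry (A^⊗3)_ij equals the minimum over all length-3 walks i = v_0 → v_1 → … → v_3 = j of Σ_t A[v_t][v_{t+1}]. For example, for (i, j) = (0, 2) we minimise over 9 possible intermediate vertex sequences; the minimum is 16, attained along the walk 0 → 1 → 1 → 2.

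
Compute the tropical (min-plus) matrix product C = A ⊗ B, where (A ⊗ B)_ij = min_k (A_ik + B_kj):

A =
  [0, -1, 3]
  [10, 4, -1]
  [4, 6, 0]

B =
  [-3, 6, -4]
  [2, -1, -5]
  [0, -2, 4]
A ⊗ B =
  [-3, -2, -6]
  [-1, -3, -1]
  [0, -2, 0]

Apply the min-plus product entry-by-entry:
  C[0][0] = min over k of (A[0][0] + B[0][0] = 0 + -3 = -3, A[0][1] + B[1][0] = -1 + 2 = 1, A[0][2] + B[2][0] = 3 + 0 = 3) = -3 (attained at k = 0)
  C[0][1] = min over k of (A[0][0] + B[0][1] = 0 + 6 = 6, A[0][1] + B[1][1] = -1 + -1 = -2, A[0][2] + B[2][1] = 3 + -2 = 1) = -2 (attained at k = 1)
  C[0][2] = min over k of (A[0][0] + B[0][2] = 0 + -4 = -4, A[0][1] + B[1][2] = -1 + -5 = -6, A[0][2] + B[2][2] = 3 + 4 = 7) = -6 (attained at k = 1)
  C[1][0] = min over k of (A[1][0] + B[0][0] = 10 + -3 = 7, A[1][1] + B[1][0] = 4 + 2 = 6, A[1][2] + B[2][0] = -1 + 0 = -1) = -1 (attained at k = 2)
  C[1][1] = min over k of (A[1][0] + B[0][1] = 10 + 6 = 16, A[1][1] + B[1][1] = 4 + -1 = 3, A[1][2] + B[2][1] = -1 + -2 = -3) = -3 (attained at k = 2)
  C[1][2] = min over k of (A[1][0] + B[0][2] = 10 + -4 = 6, A[1][1] + B[1][2] = 4 + -5 = -1, A[1][2] + B[2][2] = -1 + 4 = 3) = -1 (attained at k = 1)
  C[2][0] = min over k of (A[2][0] + B[0][0] = 4 + -3 = 1, A[2][1] + B[1][0] = 6 + 2 = 8, A[2][2] + B[2][0] = 0 + 0 = 0) = 0 (attained at k = 2)
  C[2][1] = min over k of (A[2][0] + B[0][1] = 4 + 6 = 10, A[2][1] + B[1][1] = 6 + -1 = 5, A[2][2] + B[2][1] = 0 + -2 = -2) = -2 (attained at k = 2)
  C[2][2] = min over k of (A[2][0] + B[0][2] = 4 + -4 = 0, A[2][1] + B[1][2] = 6 + -5 = 1, A[2][2] + B[2][2] = 0 + 4 = 4) = 0 (attained at k = 0)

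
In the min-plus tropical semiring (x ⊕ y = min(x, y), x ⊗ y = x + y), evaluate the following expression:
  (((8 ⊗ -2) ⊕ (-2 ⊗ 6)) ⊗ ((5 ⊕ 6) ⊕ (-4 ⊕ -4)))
(((8 ⊗ -2) ⊕ (-2 ⊗ 6)) ⊗ ((5 ⊕ 6) ⊕ (-4 ⊕ -4))) = 0

Expand innermost to outermost. Recall ⊕ takes the minimum of its arguments and ⊗ takes their sum. Working out the expression (((8 ⊗ -2) ⊕ (-2 ⊗ 6)) ⊗ ((5 ⊕ 6) ⊕ (-4 ⊕ -4))) gives 0.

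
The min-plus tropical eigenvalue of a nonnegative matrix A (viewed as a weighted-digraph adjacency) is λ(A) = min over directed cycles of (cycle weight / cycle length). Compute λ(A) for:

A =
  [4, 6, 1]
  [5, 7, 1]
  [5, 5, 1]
λ(A) = 1

Enumerate directed cycles and compute their means (weight / length). Sample:
  cycle 0 → 0: weight = 4, length = 1, mean = 4/1 ≈ 4.000
  cycle 1 → 1: weight = 7, length = 1, mean = 7/1 ≈ 7.000
  cycle 2 → 2: weight = 1, length = 1, mean = 1/1 ≈ 1.000
  cycle 0 → 1 → 0: weight = 11, length = 2, mean = 11/2 ≈ 5.500
  cycle 0 → 2 → 0: weight = 6, length = 2, mean = 6/2 ≈ 3.000
  cycle 1 → 0 → 1: weight = 11, length = 2, mean = 11/2 ≈ 5.500
Minimum mean = 1.000, attained e.g. along the cycle 2 → 2 with weight 1 and length 1. So λ(A) = 1/1 = 1.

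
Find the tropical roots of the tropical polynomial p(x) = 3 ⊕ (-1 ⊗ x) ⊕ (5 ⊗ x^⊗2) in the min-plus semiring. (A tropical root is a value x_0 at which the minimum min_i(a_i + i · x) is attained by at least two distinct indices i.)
Roots: {-6, 4}

Each tropical root is a break point of the lower envelope of the lines y = a_i + i · x (there are 3 lines, with slopes 0, 1, ..., 2). Only the lines that attain the minimum somewhere contribute to roots; other lines are dominated. Here the surviving (envelope) indices are i = 2, i = 1, i = 0.
Intersections between consecutive envelope lines give the roots: for adjacent envelope indices i < j the intersection is x = (a_i − a_j) / (j − i). Reading off the sorted break points: {-6, 4}.
Verification: at each break x_0, at least two indices attain the minimum of min_i(a_i + i · x_0).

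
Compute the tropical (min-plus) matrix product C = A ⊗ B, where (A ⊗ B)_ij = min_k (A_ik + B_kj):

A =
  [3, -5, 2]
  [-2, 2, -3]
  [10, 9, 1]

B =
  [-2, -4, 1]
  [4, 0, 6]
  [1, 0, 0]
A ⊗ B =
  [-1, -5, 1]
  [-4, -6, -3]
  [2, 1, 1]

Apply the min-plus product entry-by-entry:
  C[0][0] = min over k of (A[0][0] + B[0][0] = 3 + -2 = 1, A[0][1] + B[1][0] = -5 + 4 = -1, A[0][2] + B[2][0] = 2 + 1 = 3) = -1 (attained at k = 1)
  C[0][1] = min over k of (A[0][0] + B[0][1] = 3 + -4 = -1, A[0][1] + B[1][1] = -5 + 0 = -5, A[0][2] + B[2][1] = 2 + 0 = 2) = -5 (attained at k = 1)
  C[0][2] = min over k of (A[0][0] + B[0][2] = 3 + 1 = 4, A[0][1] + B[1][2] = -5 + 6 = 1, A[0][2] + B[2][2] = 2 + 0 = 2) = 1 (attained at k = 1)
  C[1][0] = min over k of (A[1][0] + B[0][0] = -2 + -2 = -4, A[1][1] + B[1][0] = 2 + 4 = 6, A[1][2] + B[2][0] = -3 + 1 = -2) = -4 (attained at k = 0)
  C[1][1] = min over k of (A[1][0] + B[0][1] = -2 + -4 = -6, A[1][1] + B[1][1] = 2 + 0 = 2, A[1][2] + B[2][1] = -3 + 0 = -3) = -6 (attained at k = 0)
  C[1][2] = min over k of (A[1][0] + B[0][2] = -2 + 1 = -1, A[1][1] + B[1][2] = 2 + 6 = 8, A[1][2] + B[2][2] = -3 + 0 = -3) = -3 (attained at k = 2)
  C[2][0] = min over k of (A[2][0] + B[0][0] = 10 + -2 = 8, A[2][1] + B[1][0] = 9 + 4 = 13, A[2][2] + B[2][0] = 1 + 1 = 2) = 2 (attained at k = 2)
  C[2][1] = min over k of (A[2][0] + B[0][1] = 10 + -4 = 6, A[2][1] + B[1][1] = 9 + 0 = 9, A[2][2] + B[2][1] = 1 + 0 = 1) = 1 (attained at k = 2)
  C[2][2] = min over k of (A[2][0] + B[0][2] = 10 + 1 = 11, A[2][1] + B[1][2] = 9 + 6 = 15, A[2][2] + B[2][2] = 1 + 0 = 1) = 1 (attained at k = 2)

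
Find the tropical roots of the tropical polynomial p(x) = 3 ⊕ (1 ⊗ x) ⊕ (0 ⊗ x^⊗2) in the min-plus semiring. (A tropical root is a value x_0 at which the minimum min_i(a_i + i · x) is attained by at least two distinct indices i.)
Roots: {1, 2}

Each tropical root is a break point of the lower envelope of the lines y = a_i + i · x (there are 3 lines, with slopes 0, 1, ..., 2). Only the lines that attain the minimum somewhere contribute to roots; other lines are dominated. Here the surviving (envelope) indices are i = 2, i = 1, i = 0.
Intersections between consecutive envelope lines give the roots: for adjacent envelope indices i < j the intersection is x = (a_i − a_j) / (j − i). Reading off the sorted break points: {1, 2}.
Verification: at each break x_0, at least two indices attain the minimum of min_i(a_i + i · x_0).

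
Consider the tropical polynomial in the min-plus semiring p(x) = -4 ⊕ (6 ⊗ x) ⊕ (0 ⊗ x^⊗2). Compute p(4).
p(4) = -4

A tropical monomial a ⊗ x^⊗i evaluates to a + i · x. Evaluating each term at x = 4:
  Term 0 contributes -4 + 0 · 4 = -4
  Term 1 contributes 6 + 1 · 4 = 10
  Term 2 contributes 0 + 2 · 4 = 8
p(4) = ⊕ of these = min[-4, 10, 8] = -4.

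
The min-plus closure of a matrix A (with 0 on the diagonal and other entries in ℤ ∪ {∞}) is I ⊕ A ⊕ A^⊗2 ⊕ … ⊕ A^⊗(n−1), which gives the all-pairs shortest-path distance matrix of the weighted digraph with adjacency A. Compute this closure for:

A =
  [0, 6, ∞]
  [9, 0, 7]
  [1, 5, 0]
Closure =
  [0, 6, 13]
  [8, 0, 7]
  [1, 5, 0]

This is the Floyd-Warshall all-pairs shortest-path computation. For each intermediate vertex k = 0, 1, …, 2, update dist[i][j] ← min(dist[i][j], dist[i][k] + dist[k][j]). The final matrix gives, for each (i, j), the minimum total weight of any directed path from i to j (possibly empty when i = j).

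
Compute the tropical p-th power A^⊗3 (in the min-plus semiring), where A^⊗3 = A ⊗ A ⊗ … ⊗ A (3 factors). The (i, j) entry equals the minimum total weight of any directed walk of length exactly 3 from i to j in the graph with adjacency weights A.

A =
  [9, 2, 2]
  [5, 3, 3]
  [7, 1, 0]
A^⊗3 =
  [8, 3, 2]
  [9, 4, 3]
  [6, 1, 0]

Each entry (A^⊗3)_ij equals the minimum over all length-3 walks i = v_0 → v_1 → … → v_3 = j of Σ_t A[v_t][v_{t+1}]. For example, for (i, j) = (0, 2) we minimise over 9 possible intermediate vertex sequences; the minimum is 2, attained along the walk 0 → 2 → 2 → 2.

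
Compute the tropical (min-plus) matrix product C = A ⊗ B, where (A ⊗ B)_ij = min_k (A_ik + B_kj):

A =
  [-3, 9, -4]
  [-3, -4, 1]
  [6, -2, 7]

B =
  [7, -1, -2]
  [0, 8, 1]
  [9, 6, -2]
A ⊗ B =
  [4, -4, -6]
  [-4, -4, -5]
  [-2, 5, -1]

Apply the min-plus product entry-by-entry:
  C[0][0] = min over k of (A[0][0] + B[0][0] = -3 + 7 = 4, A[0][1] + B[1][0] = 9 + 0 = 9, A[0][2] + B[2][0] = -4 + 9 = 5) = 4 (attained at k = 0)
  C[0][1] = min over k of (A[0][0] + B[0][1] = -3 + -1 = -4, A[0][1] + B[1][1] = 9 + 8 = 17, A[0][2] + B[2][1] = -4 + 6 = 2) = -4 (attained at k = 0)
  C[0][2] = min over k of (A[0][0] + B[0][2] = -3 + -2 = -5, A[0][1] + B[1][2] = 9 + 1 = 10, A[0][2] + B[2][2] = -4 + -2 = -6) = -6 (attained at k = 2)
  C[1][0] = min over k of (A[1][0] + B[0][0] = -3 + 7 = 4, A[1][1] + B[1][0] = -4 + 0 = -4, A[1][2] + B[2][0] = 1 + 9 = 10) = -4 (attained at k = 1)
  C[1][1] = min over k of (A[1][0] + B[0][1] = -3 + -1 = -4, A[1][1] + B[1][1] = -4 + 8 = 4, A[1][2] + B[2][1] = 1 + 6 = 7) = -4 (attained at k = 0)
  C[1][2] = min over k of (A[1][0] + B[0][2] = -3 + -2 = -5, A[1][1] + B[1][2] = -4 + 1 = -3, A[1][2] + B[2][2] = 1 + -2 = -1) = -5 (attained at k = 0)
  C[2][0] = min over k of (A[2][0] + B[0][0] = 6 + 7 = 13, A[2][1] + B[1][0] = -2 + 0 = -2, A[2][2] + B[2][0] = 7 + 9 = 16) = -2 (attained at k = 1)
  C[2][1] = min over k of (A[2][0] + B[0][1] = 6 + -1 = 5, A[2][1] + B[1][1] = -2 + 8 = 6, A[2][2] + B[2][1] = 7 + 6 = 13) = 5 (attained at k = 0)
  C[2][2] = min over k of (A[2][0] + B[0][2] = 6 + -2 = 4, A[2][1] + B[1][2] = -2 + 1 = -1, A[2][2] + B[2][2] = 7 + -2 = 5) = -1 (attained at k = 1)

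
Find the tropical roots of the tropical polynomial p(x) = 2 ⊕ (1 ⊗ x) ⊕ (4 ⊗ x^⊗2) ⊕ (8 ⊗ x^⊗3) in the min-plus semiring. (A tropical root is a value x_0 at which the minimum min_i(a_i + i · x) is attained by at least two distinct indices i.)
Roots: {-4, -3, 1}

Each tropical root is a break point of the lower envelope of the lines y = a_i + i · x (there are 4 lines, with slopes 0, 1, ..., 3). Only the lines that attain the minimum somewhere contribute to roots; other lines are dominated. Here the surviving (envelope) indices are i = 3, i = 2, i = 1, i = 0.
Intersections between consecutive envelope lines give the roots: for adjacent envelope indices i < j the intersection is x = (a_i − a_j) / (j − i). Reading off the sorted break points: {-4, -3, 1}.
Verification: at each break x_0, at least two indices attain the minimum of min_i(a_i + i · x_0).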